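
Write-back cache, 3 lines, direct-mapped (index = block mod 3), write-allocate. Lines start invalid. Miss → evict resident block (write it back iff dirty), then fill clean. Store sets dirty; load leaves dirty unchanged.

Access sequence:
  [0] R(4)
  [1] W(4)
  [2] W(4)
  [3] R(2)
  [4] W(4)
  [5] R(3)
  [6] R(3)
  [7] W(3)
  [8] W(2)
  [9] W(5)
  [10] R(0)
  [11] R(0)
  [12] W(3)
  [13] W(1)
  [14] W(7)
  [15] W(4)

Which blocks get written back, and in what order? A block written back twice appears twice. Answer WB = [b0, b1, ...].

0: R B4 -> L1 miss  d=-]
1: W B4 -> L1 hit  d=D]
2: W B4 -> L1 hit  d=D]
3: R B2 -> L2 miss  d=-]
4: W B4 -> L1 hit  d=D]
5: R B3 -> L0 miss  d=-]
6: R B3 -> L0 hit  d=-]
7: W B3 -> L0 hit  d=D]
8: W B2 -> L2 hit  d=D]
9: W B5 -> L2 miss wb->B2  d=D]
10: R B0 -> L0 miss wb->B3  d=-]
11: R B0 -> L0 hit  d=-]
12: W B3 -> L0 miss  d=D]
13: W B1 -> L1 miss wb->B4  d=D]
14: W B7 -> L1 miss wb->B1  d=D]
15: W B4 -> L1 miss wb->B7  d=D]

WB = [2, 3, 4, 1, 7]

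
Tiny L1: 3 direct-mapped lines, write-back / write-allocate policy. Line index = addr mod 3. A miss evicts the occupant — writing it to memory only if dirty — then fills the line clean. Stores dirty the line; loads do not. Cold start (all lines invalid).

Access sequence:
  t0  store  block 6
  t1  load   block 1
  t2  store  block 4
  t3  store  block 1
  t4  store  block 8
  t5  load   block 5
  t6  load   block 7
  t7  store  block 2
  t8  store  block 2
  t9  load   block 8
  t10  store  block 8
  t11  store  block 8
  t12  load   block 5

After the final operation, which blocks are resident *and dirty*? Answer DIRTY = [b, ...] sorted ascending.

DIRTY = [6]

0: W B6 → L0 miss [D]
1: R B1 → L1 miss [-]
2: W B4 → L1 miss [D]
3: W B1 → L1 miss wb→B4 [D]
4: W B8 → L2 miss [D]
5: R B5 → L2 miss wb→B8 [-]
6: R B7 → L1 miss wb→B1 [-]
7: W B2 → L2 miss [D]
8: W B2 → L2 hit [D]
9: R B8 → L2 miss wb→B2 [-]
10: W B8 → L2 hit [D]
11: W B8 → L2 hit [D]
12: R B5 → L2 miss wb→B8 [-]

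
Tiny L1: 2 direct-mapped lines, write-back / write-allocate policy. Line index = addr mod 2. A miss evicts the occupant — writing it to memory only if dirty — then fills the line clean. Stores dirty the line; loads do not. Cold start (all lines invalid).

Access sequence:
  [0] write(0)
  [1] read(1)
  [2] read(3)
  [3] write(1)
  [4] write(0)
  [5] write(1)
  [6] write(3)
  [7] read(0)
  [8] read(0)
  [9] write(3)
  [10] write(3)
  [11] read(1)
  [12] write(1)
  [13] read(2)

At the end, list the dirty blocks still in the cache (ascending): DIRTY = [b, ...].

0: W B0 → L0 miss [D]
1: R B1 → L1 miss [-]
2: R B3 → L1 miss [-]
3: W B1 → L1 miss [D]
4: W B0 → L0 hit [D]
5: W B1 → L1 hit [D]
6: W B3 → L1 miss wb→B1 [D]
7: R B0 → L0 hit [D]
8: R B0 → L0 hit [D]
9: W B3 → L1 hit [D]
10: W B3 → L1 hit [D]
11: R B1 → L1 miss wb→B3 [-]
12: W B1 → L1 hit [D]
13: R B2 → L0 miss wb→B0 [-]

DIRTY = [1]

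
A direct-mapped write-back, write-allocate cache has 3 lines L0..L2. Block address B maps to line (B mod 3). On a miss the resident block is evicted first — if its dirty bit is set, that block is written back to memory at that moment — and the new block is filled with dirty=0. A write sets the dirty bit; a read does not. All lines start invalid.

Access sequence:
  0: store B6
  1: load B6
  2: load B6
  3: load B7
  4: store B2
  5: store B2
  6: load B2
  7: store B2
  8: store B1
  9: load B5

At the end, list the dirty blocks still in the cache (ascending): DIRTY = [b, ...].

0: W B6 -> L0 miss  d=D]
1: R B6 -> L0 hit  d=D]
2: R B6 -> L0 hit  d=D]
3: R B7 -> L1 miss  d=-]
4: W B2 -> L2 miss  d=D]
5: W B2 -> L2 hit  d=D]
6: R B2 -> L2 hit  d=D]
7: W B2 -> L2 hit  d=D]
8: W B1 -> L1 miss  d=D]
9: R B5 -> L2 miss wb->B2  d=-]

DIRTY = [1, 6]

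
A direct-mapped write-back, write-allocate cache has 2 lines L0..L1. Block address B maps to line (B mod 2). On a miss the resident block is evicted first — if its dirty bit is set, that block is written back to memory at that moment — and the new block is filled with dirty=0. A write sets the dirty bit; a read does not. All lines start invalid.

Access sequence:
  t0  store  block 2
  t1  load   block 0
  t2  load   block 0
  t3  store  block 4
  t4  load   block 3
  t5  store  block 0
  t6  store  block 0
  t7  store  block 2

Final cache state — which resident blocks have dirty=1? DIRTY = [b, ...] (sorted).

DIRTY = [2]

  0 | W B2 → L0 miss [D]
  1 | R B0 → L0 miss wb→B2 [-]
  2 | R B0 → L0 hit [-]
  3 | W B4 → L0 miss [D]
  4 | R B3 → L1 miss [-]
  5 | W B0 → L0 miss wb→B4 [D]
  6 | W B0 → L0 hit [D]
  7 | W B2 → L0 miss wb→B0 [D]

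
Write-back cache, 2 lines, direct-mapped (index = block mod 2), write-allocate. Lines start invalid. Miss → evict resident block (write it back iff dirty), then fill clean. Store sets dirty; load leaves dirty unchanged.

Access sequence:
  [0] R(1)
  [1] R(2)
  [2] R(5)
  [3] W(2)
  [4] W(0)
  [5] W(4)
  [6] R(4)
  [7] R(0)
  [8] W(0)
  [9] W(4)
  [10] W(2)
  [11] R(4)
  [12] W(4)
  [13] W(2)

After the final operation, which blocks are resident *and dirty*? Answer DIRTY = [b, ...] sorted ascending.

DIRTY = [2]

0: R B1 → L1 miss [-]
1: R B2 → L0 miss [-]
2: R B5 → L1 miss [-]
3: W B2 → L0 hit [D]
4: W B0 → L0 miss wb→B2 [D]
5: W B4 → L0 miss wb→B0 [D]
6: R B4 → L0 hit [D]
7: R B0 → L0 miss wb→B4 [-]
8: W B0 → L0 hit [D]
9: W B4 → L0 miss wb→B0 [D]
10: W B2 → L0 miss wb→B4 [D]
11: R B4 → L0 miss wb→B2 [-]
12: W B4 → L0 hit [D]
13: W B2 → L0 miss wb→B4 [D]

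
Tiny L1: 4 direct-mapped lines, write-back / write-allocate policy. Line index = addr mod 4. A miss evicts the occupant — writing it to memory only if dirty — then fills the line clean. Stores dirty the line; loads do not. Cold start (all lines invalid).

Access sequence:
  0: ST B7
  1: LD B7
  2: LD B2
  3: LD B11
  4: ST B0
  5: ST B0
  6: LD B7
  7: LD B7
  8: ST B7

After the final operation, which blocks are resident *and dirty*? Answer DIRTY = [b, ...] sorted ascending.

0: W B7 → L3 miss [D]
1: R B7 → L3 hit [D]
2: R B2 → L2 miss [-]
3: R B11 → L3 miss wb→B7 [-]
4: W B0 → L0 miss [D]
5: W B0 → L0 hit [D]
6: R B7 → L3 miss [-]
7: R B7 → L3 hit [-]
8: W B7 → L3 hit [D]

DIRTY = [0, 7]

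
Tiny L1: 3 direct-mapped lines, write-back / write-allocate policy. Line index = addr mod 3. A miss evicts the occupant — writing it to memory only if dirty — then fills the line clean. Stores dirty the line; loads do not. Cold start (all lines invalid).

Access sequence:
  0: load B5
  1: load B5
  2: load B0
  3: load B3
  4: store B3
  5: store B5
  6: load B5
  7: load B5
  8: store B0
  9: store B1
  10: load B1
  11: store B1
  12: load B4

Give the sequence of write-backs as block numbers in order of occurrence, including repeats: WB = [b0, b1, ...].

WB = [3, 1]

0: R B5 -> L2 miss  d=-]
1: R B5 -> L2 hit  d=-]
2: R B0 -> L0 miss  d=-]
3: R B3 -> L0 miss  d=-]
4: W B3 -> L0 hit  d=D]
5: W B5 -> L2 hit  d=D]
6: R B5 -> L2 hit  d=D]
7: R B5 -> L2 hit  d=D]
8: W B0 -> L0 miss wb->B3  d=D]
9: W B1 -> L1 miss  d=D]
10: R B1 -> L1 hit  d=D]
11: W B1 -> L1 hit  d=D]
12: R B4 -> L1 miss wb->B1  d=-]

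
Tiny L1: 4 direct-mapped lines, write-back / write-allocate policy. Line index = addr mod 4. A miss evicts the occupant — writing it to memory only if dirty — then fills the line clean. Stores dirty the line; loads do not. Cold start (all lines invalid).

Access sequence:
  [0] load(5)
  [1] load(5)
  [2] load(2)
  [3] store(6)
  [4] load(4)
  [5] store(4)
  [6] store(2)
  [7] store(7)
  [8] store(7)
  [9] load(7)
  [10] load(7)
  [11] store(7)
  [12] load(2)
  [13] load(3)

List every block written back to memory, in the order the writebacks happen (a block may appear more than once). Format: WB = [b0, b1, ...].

WB = [6, 7]

  0 | R B5 → L1 miss [-]
  1 | R B5 → L1 hit [-]
  2 | R B2 → L2 miss [-]
  3 | W B6 → L2 miss [D]
  4 | R B4 → L0 miss [-]
  5 | W B4 → L0 hit [D]
  6 | W B2 → L2 miss wb→B6 [D]
  7 | W B7 → L3 miss [D]
  8 | W B7 → L3 hit [D]
  9 | R B7 → L3 hit [D]
  10 | R B7 → L3 hit [D]
  11 | W B7 → L3 hit [D]
  12 | R B2 → L2 hit [D]
  13 | R B3 → L3 miss wb→B7 [-]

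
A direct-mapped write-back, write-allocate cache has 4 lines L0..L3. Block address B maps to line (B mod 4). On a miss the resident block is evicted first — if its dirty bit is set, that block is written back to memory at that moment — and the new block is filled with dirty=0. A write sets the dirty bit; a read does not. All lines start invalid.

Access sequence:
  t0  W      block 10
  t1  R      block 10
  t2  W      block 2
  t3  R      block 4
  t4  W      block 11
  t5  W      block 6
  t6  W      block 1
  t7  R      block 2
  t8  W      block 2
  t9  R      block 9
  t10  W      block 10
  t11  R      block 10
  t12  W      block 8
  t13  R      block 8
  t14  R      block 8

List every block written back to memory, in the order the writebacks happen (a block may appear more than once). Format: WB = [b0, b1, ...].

  0 | W B10 → L2 miss [D]
  1 | R B10 → L2 hit [D]
  2 | W B2 → L2 miss wb→B10 [D]
  3 | R B4 → L0 miss [-]
  4 | W B11 → L3 miss [D]
  5 | W B6 → L2 miss wb→B2 [D]
  6 | W B1 → L1 miss [D]
  7 | R B2 → L2 miss wb→B6 [-]
  8 | W B2 → L2 hit [D]
  9 | R B9 → L1 miss wb→B1 [-]
  10 | W B10 → L2 miss wb→B2 [D]
  11 | R B10 → L2 hit [D]
  12 | W B8 → L0 miss [D]
  13 | R B8 → L0 hit [D]
  14 | R B8 → L0 hit [D]

WB = [10, 2, 6, 1, 2]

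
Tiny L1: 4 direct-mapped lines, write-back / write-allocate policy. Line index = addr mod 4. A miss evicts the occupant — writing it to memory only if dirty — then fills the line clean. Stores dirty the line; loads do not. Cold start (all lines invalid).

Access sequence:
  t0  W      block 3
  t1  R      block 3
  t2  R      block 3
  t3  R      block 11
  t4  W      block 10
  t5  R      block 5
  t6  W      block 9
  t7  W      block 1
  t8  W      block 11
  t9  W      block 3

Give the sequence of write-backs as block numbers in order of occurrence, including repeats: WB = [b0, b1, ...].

WB = [3, 9, 11]

  0 | W B3 → L3 miss [D]
  1 | R B3 → L3 hit [D]
  2 | R B3 → L3 hit [D]
  3 | R B11 → L3 miss wb→B3 [-]
  4 | W B10 → L2 miss [D]
  5 | R B5 → L1 miss [-]
  6 | W B9 → L1 miss [D]
  7 | W B1 → L1 miss wb→B9 [D]
  8 | W B11 → L3 hit [D]
  9 | W B3 → L3 miss wb→B11 [D]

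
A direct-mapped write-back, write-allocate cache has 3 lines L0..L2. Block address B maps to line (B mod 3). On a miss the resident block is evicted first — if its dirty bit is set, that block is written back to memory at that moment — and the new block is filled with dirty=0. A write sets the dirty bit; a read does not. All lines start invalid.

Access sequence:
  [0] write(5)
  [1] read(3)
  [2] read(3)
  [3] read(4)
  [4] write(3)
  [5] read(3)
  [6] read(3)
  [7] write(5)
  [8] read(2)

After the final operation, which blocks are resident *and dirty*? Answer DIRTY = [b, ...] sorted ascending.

DIRTY = [3]

0: W B5 → L2 miss [D]
1: R B3 → L0 miss [-]
2: R B3 → L0 hit [-]
3: R B4 → L1 miss [-]
4: W B3 → L0 hit [D]
5: R B3 → L0 hit [D]
6: R B3 → L0 hit [D]
7: W B5 → L2 hit [D]
8: R B2 → L2 miss wb→B5 [-]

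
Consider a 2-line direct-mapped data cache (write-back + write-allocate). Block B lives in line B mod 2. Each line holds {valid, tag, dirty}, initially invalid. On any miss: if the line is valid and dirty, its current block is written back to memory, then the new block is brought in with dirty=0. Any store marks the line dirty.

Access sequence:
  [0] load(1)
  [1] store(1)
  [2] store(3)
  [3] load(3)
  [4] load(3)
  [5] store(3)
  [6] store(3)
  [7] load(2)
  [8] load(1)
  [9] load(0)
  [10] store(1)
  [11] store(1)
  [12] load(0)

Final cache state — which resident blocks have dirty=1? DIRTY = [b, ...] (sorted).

0: R B1 -> L1 miss  d=-]
1: W B1 -> L1 hit  d=D]
2: W B3 -> L1 miss wb->B1  d=D]
3: R B3 -> L1 hit  d=D]
4: R B3 -> L1 hit  d=D]
5: W B3 -> L1 hit  d=D]
6: W B3 -> L1 hit  d=D]
7: R B2 -> L0 miss  d=-]
8: R B1 -> L1 miss wb->B3  d=-]
9: R B0 -> L0 miss  d=-]
10: W B1 -> L1 hit  d=D]
11: W B1 -> L1 hit  d=D]
12: R B0 -> L0 hit  d=-]

DIRTY = [1]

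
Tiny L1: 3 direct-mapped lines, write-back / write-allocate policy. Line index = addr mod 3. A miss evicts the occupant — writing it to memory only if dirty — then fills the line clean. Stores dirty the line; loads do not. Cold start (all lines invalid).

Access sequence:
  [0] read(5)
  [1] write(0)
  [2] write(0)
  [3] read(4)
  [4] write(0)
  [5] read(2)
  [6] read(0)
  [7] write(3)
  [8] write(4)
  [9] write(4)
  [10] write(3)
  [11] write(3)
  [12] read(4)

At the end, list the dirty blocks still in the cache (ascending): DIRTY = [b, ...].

  0 | R B5 → L2 miss [-]
  1 | W B0 → L0 miss [D]
  2 | W B0 → L0 hit [D]
  3 | R B4 → L1 miss [-]
  4 | W B0 → L0 hit [D]
  5 | R B2 → L2 miss [-]
  6 | R B0 → L0 hit [D]
  7 | W B3 → L0 miss wb→B0 [D]
  8 | W B4 → L1 hit [D]
  9 | W B4 → L1 hit [D]
  10 | W B3 → L0 hit [D]
  11 | W B3 → L0 hit [D]
  12 | R B4 → L1 hit [D]

DIRTY = [3, 4]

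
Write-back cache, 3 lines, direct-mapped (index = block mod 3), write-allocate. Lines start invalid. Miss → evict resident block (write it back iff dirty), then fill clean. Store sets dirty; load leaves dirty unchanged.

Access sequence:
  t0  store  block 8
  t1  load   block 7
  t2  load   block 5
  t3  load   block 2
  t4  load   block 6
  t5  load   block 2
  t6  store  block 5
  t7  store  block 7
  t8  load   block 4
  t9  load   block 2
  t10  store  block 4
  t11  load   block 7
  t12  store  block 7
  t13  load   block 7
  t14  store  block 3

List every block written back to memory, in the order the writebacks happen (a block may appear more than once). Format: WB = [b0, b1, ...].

  0 | W B8 → L2 miss [D]
  1 | R B7 → L1 miss [-]
  2 | R B5 → L2 miss wb→B8 [-]
  3 | R B2 → L2 miss [-]
  4 | R B6 → L0 miss [-]
  5 | R B2 → L2 hit [-]
  6 | W B5 → L2 miss [D]
  7 | W B7 → L1 hit [D]
  8 | R B4 → L1 miss wb→B7 [-]
  9 | R B2 → L2 miss wb→B5 [-]
  10 | W B4 → L1 hit [D]
  11 | R B7 → L1 miss wb→B4 [-]
  12 | W B7 → L1 hit [D]
  13 | R B7 → L1 hit [D]
  14 | W B3 → L0 miss [D]

WB = [8, 7, 5, 4]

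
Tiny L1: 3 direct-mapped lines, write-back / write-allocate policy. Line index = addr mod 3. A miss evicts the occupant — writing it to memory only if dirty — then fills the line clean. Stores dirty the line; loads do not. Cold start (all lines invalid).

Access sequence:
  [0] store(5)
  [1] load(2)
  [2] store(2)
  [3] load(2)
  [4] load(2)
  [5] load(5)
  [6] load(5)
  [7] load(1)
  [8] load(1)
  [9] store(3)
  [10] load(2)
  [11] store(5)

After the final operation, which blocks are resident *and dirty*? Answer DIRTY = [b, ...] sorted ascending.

DIRTY = [3, 5]

  0 | W B5 → L2 miss [D]
  1 | R B2 → L2 miss wb→B5 [-]
  2 | W B2 → L2 hit [D]
  3 | R B2 → L2 hit [D]
  4 | R B2 → L2 hit [D]
  5 | R B5 → L2 miss wb→B2 [-]
  6 | R B5 → L2 hit [-]
  7 | R B1 → L1 miss [-]
  8 | R B1 → L1 hit [-]
  9 | W B3 → L0 miss [D]
  10 | R B2 → L2 miss [-]
  11 | W B5 → L2 miss [D]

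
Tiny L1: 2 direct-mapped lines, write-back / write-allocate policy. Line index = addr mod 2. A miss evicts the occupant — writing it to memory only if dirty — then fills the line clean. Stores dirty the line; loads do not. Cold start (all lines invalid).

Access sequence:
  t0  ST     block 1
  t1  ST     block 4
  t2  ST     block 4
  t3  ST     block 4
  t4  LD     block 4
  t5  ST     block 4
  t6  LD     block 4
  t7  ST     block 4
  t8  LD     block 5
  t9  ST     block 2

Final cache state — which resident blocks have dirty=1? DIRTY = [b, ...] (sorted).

DIRTY = [2]

  0 | W B1 → L1 miss [D]
  1 | W B4 → L0 miss [D]
  2 | W B4 → L0 hit [D]
  3 | W B4 → L0 hit [D]
  4 | R B4 → L0 hit [D]
  5 | W B4 → L0 hit [D]
  6 | R B4 → L0 hit [D]
  7 | W B4 → L0 hit [D]
  8 | R B5 → L1 miss wb→B1 [-]
  9 | W B2 → L0 miss wb→B4 [D]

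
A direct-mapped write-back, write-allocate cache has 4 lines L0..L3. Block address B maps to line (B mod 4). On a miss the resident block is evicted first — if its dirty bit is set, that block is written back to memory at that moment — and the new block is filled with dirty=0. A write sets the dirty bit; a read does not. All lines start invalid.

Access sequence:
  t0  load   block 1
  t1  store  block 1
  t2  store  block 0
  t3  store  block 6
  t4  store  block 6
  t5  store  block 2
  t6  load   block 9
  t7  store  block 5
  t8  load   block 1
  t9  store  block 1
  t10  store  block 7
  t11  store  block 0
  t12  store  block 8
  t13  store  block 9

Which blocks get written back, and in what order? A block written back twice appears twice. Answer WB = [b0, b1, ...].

0: R B1 → L1 miss [-]
1: W B1 → L1 hit [D]
2: W B0 → L0 miss [D]
3: W B6 → L2 miss [D]
4: W B6 → L2 hit [D]
5: W B2 → L2 miss wb→B6 [D]
6: R B9 → L1 miss wb→B1 [-]
7: W B5 → L1 miss [D]
8: R B1 → L1 miss wb→B5 [-]
9: W B1 → L1 hit [D]
10: W B7 → L3 miss [D]
11: W B0 → L0 hit [D]
12: W B8 → L0 miss wb→B0 [D]
13: W B9 → L1 miss wb→B1 [D]

WB = [6, 1, 5, 0, 1]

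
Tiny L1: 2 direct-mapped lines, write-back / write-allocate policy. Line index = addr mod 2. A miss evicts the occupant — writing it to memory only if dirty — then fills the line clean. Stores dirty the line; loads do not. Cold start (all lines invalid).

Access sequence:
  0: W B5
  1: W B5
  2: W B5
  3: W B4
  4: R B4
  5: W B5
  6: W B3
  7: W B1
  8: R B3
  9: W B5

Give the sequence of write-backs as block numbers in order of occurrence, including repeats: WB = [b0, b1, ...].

WB = [5, 3, 1]

0: W B5 -> L1 miss  d=D]
1: W B5 -> L1 hit  d=D]
2: W B5 -> L1 hit  d=D]
3: W B4 -> L0 miss  d=D]
4: R B4 -> L0 hit  d=D]
5: W B5 -> L1 hit  d=D]
6: W B3 -> L1 miss wb->B5  d=D]
7: W B1 -> L1 miss wb->B3  d=D]
8: R B3 -> L1 miss wb->B1  d=-]
9: W B5 -> L1 miss  d=D]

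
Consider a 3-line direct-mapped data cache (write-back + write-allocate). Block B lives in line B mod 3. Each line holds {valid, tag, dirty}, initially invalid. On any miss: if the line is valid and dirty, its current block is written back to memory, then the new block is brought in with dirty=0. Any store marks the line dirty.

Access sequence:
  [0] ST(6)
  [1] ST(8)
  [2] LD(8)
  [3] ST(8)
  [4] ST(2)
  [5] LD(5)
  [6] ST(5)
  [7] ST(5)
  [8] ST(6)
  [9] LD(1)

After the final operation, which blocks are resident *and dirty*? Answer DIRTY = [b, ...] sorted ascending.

DIRTY = [5, 6]

0: W B6 → L0 miss [D]
1: W B8 → L2 miss [D]
2: R B8 → L2 hit [D]
3: W B8 → L2 hit [D]
4: W B2 → L2 miss wb→B8 [D]
5: R B5 → L2 miss wb→B2 [-]
6: W B5 → L2 hit [D]
7: W B5 → L2 hit [D]
8: W B6 → L0 hit [D]
9: R B1 → L1 miss [-]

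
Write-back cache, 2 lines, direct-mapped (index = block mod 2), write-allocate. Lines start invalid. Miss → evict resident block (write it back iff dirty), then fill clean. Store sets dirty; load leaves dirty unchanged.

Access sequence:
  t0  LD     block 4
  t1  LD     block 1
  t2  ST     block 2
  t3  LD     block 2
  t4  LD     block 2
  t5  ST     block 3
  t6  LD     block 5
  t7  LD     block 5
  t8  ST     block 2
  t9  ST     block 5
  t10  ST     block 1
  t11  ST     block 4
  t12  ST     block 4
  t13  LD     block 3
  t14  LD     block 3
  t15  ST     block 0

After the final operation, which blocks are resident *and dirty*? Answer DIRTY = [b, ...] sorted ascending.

  0 | R B4 → L0 miss [-]
  1 | R B1 → L1 miss [-]
  2 | W B2 → L0 miss [D]
  3 | R B2 → L0 hit [D]
  4 | R B2 → L0 hit [D]
  5 | W B3 → L1 miss [D]
  6 | R B5 → L1 miss wb→B3 [-]
  7 | R B5 → L1 hit [-]
  8 | W B2 → L0 hit [D]
  9 | W B5 → L1 hit [D]
  10 | W B1 → L1 miss wb→B5 [D]
  11 | W B4 → L0 miss wb→B2 [D]
  12 | W B4 → L0 hit [D]
  13 | R B3 → L1 miss wb→B1 [-]
  14 | R B3 → L1 hit [-]
  15 | W B0 → L0 miss wb→B4 [D]

DIRTY = [0]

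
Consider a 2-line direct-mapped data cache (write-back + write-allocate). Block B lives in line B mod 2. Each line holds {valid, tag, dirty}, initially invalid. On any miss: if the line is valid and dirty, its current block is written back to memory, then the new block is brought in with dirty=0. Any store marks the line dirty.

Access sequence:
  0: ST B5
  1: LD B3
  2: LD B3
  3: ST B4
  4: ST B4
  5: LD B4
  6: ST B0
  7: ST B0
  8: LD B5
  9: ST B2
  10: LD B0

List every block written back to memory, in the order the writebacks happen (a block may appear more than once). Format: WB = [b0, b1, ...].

  0 | W B5 → L1 miss [D]
  1 | R B3 → L1 miss wb→B5 [-]
  2 | R B3 → L1 hit [-]
  3 | W B4 → L0 miss [D]
  4 | W B4 → L0 hit [D]
  5 | R B4 → L0 hit [D]
  6 | W B0 → L0 miss wb→B4 [D]
  7 | W B0 → L0 hit [D]
  8 | R B5 → L1 miss [-]
  9 | W B2 → L0 miss wb→B0 [D]
  10 | R B0 → L0 miss wb→B2 [-]

WB = [5, 4, 0, 2]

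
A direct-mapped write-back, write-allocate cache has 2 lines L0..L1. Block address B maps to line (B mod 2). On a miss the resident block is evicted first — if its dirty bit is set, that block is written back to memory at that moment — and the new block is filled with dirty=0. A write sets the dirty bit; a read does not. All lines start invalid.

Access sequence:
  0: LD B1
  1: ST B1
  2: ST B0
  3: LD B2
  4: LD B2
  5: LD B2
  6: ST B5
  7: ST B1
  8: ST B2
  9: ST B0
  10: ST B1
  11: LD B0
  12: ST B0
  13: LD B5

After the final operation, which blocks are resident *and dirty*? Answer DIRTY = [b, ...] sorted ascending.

0: R B1 -> L1 miss  d=-]
1: W B1 -> L1 hit  d=D]
2: W B0 -> L0 miss  d=D]
3: R B2 -> L0 miss wb->B0  d=-]
4: R B2 -> L0 hit  d=-]
5: R B2 -> L0 hit  d=-]
6: W B5 -> L1 miss wb->B1  d=D]
7: W B1 -> L1 miss wb->B5  d=D]
8: W B2 -> L0 hit  d=D]
9: W B0 -> L0 miss wb->B2  d=D]
10: W B1 -> L1 hit  d=D]
11: R B0 -> L0 hit  d=D]
12: W B0 -> L0 hit  d=D]
13: R B5 -> L1 miss wb->B1  d=-]

DIRTY = [0]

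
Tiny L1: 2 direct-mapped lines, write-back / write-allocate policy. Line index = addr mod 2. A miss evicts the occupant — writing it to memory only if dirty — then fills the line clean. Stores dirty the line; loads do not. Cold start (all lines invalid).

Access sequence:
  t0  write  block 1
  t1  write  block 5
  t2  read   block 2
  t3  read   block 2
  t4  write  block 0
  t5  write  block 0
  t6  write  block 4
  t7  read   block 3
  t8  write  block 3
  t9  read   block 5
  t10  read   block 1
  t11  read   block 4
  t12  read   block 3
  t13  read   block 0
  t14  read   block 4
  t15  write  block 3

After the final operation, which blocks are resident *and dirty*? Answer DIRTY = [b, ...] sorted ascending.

DIRTY = [3]

0: W B1 → L1 miss [D]
1: W B5 → L1 miss wb→B1 [D]
2: R B2 → L0 miss [-]
3: R B2 → L0 hit [-]
4: W B0 → L0 miss [D]
5: W B0 → L0 hit [D]
6: W B4 → L0 miss wb→B0 [D]
7: R B3 → L1 miss wb→B5 [-]
8: W B3 → L1 hit [D]
9: R B5 → L1 miss wb→B3 [-]
10: R B1 → L1 miss [-]
11: R B4 → L0 hit [D]
12: R B3 → L1 miss [-]
13: R B0 → L0 miss wb→B4 [-]
14: R B4 → L0 miss [-]
15: W B3 → L1 hit [D]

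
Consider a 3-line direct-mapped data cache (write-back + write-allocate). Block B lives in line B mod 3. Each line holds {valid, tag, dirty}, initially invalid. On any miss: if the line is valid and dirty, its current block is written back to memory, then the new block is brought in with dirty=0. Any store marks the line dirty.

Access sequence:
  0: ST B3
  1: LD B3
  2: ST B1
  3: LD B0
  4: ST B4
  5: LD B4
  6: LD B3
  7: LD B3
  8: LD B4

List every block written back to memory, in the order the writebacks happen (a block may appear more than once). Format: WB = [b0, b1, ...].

WB = [3, 1]

0: W B3 → L0 miss [D]
1: R B3 → L0 hit [D]
2: W B1 → L1 miss [D]
3: R B0 → L0 miss wb→B3 [-]
4: W B4 → L1 miss wb→B1 [D]
5: R B4 → L1 hit [D]
6: R B3 → L0 miss [-]
7: R B3 → L0 hit [-]
8: R B4 → L1 hit [D]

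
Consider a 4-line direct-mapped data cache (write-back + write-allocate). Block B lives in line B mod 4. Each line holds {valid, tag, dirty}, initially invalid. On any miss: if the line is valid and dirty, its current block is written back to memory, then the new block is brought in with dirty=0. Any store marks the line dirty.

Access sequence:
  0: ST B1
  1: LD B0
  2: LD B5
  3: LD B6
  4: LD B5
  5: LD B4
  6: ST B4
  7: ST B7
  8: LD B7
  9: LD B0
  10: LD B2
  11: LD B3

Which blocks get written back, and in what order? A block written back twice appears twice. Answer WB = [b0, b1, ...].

WB = [1, 4, 7]

0: W B1 → L1 miss [D]
1: R B0 → L0 miss [-]
2: R B5 → L1 miss wb→B1 [-]
3: R B6 → L2 miss [-]
4: R B5 → L1 hit [-]
5: R B4 → L0 miss [-]
6: W B4 → L0 hit [D]
7: W B7 → L3 miss [D]
8: R B7 → L3 hit [D]
9: R B0 → L0 miss wb→B4 [-]
10: R B2 → L2 miss [-]
11: R B3 → L3 miss wb→B7 [-]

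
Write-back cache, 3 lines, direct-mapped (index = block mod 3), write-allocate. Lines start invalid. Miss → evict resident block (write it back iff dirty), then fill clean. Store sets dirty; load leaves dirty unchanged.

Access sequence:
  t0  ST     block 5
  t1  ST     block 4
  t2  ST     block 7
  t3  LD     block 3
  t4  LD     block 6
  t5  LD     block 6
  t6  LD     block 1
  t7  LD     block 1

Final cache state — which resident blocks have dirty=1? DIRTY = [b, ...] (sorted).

DIRTY = [5]

  0 | W B5 → L2 miss [D]
  1 | W B4 → L1 miss [D]
  2 | W B7 → L1 miss wb→B4 [D]
  3 | R B3 → L0 miss [-]
  4 | R B6 → L0 miss [-]
  5 | R B6 → L0 hit [-]
  6 | R B1 → L1 miss wb→B7 [-]
  7 | R B1 → L1 hit [-]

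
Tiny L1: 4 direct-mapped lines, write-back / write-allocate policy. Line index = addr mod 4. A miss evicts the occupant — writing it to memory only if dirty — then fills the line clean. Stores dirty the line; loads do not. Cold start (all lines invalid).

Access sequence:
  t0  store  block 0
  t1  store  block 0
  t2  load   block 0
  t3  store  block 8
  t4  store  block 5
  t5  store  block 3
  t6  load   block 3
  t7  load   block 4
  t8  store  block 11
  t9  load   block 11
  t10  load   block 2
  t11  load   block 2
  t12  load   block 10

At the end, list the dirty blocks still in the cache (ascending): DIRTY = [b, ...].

0: W B0 -> L0 miss  d=D]
1: W B0 -> L0 hit  d=D]
2: R B0 -> L0 hit  d=D]
3: W B8 -> L0 miss wb->B0  d=D]
4: W B5 -> L1 miss  d=D]
5: W B3 -> L3 miss  d=D]
6: R B3 -> L3 hit  d=D]
7: R B4 -> L0 miss wb->B8  d=-]
8: W B11 -> L3 miss wb->B3  d=D]
9: R B11 -> L3 hit  d=D]
10: R B2 -> L2 miss  d=-]
11: R B2 -> L2 hit  d=-]
12: R B10 -> L2 miss  d=-]

DIRTY = [5, 11]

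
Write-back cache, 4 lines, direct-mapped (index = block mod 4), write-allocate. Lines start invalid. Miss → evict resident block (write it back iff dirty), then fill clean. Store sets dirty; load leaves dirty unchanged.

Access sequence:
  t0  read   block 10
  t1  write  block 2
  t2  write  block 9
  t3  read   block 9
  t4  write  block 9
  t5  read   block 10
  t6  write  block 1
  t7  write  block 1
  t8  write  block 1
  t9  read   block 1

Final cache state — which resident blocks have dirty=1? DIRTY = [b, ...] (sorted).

DIRTY = [1]

0: R B10 -> L2 miss  d=-]
1: W B2 -> L2 miss  d=D]
2: W B9 -> L1 miss  d=D]
3: R B9 -> L1 hit  d=D]
4: W B9 -> L1 hit  d=D]
5: R B10 -> L2 miss wb->B2  d=-]
6: W B1 -> L1 miss wb->B9  d=D]
7: W B1 -> L1 hit  d=D]
8: W B1 -> L1 hit  d=D]
9: R B1 -> L1 hit  d=D]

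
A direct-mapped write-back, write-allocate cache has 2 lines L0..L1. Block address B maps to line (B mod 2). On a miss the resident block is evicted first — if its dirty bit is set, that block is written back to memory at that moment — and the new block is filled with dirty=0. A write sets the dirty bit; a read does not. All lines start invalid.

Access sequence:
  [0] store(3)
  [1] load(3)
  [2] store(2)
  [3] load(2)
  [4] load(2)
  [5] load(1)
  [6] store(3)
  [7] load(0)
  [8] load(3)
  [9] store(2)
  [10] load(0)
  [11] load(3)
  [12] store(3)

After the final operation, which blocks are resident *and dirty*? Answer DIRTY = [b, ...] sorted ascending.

DIRTY = [3]

0: W B3 → L1 miss [D]
1: R B3 → L1 hit [D]
2: W B2 → L0 miss [D]
3: R B2 → L0 hit [D]
4: R B2 → L0 hit [D]
5: R B1 → L1 miss wb→B3 [-]
6: W B3 → L1 miss [D]
7: R B0 → L0 miss wb→B2 [-]
8: R B3 → L1 hit [D]
9: W B2 → L0 miss [D]
10: R B0 → L0 miss wb→B2 [-]
11: R B3 → L1 hit [D]
12: W B3 → L1 hit [D]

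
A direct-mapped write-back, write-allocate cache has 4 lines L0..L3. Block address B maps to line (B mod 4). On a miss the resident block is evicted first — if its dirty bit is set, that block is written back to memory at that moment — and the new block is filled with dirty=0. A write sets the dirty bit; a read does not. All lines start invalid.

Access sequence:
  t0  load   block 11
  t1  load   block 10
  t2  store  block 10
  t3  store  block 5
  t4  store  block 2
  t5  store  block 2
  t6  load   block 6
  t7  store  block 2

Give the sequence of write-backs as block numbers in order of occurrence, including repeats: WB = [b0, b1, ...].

0: R B11 -> L3 miss  d=-]
1: R B10 -> L2 miss  d=-]
2: W B10 -> L2 hit  d=D]
3: W B5 -> L1 miss  d=D]
4: W B2 -> L2 miss wb->B10  d=D]
5: W B2 -> L2 hit  d=D]
6: R B6 -> L2 miss wb->B2  d=-]
7: W B2 -> L2 miss  d=D]

WB = [10, 2]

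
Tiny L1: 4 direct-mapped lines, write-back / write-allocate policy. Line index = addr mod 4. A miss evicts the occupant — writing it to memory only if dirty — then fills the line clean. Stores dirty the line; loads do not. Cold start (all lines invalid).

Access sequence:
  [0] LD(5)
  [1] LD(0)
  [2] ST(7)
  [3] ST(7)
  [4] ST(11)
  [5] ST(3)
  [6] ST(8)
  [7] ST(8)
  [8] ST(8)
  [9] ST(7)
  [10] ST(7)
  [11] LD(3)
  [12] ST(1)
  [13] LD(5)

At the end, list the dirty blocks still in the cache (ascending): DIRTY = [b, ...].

0: R B5 → L1 miss [-]
1: R B0 → L0 miss [-]
2: W B7 → L3 miss [D]
3: W B7 → L3 hit [D]
4: W B11 → L3 miss wb→B7 [D]
5: W B3 → L3 miss wb→B11 [D]
6: W B8 → L0 miss [D]
7: W B8 → L0 hit [D]
8: W B8 → L0 hit [D]
9: W B7 → L3 miss wb→B3 [D]
10: W B7 → L3 hit [D]
11: R B3 → L3 miss wb→B7 [-]
12: W B1 → L1 miss [D]
13: R B5 → L1 miss wb→B1 [-]

DIRTY = [8]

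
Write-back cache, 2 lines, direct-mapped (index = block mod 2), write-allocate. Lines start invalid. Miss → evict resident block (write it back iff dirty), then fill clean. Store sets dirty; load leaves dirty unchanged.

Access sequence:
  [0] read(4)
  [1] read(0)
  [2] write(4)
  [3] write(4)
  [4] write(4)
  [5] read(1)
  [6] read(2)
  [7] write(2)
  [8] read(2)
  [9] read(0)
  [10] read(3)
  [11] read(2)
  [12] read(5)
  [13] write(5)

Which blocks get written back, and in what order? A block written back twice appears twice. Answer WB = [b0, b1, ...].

0: R B4 -> L0 miss  d=-]
1: R B0 -> L0 miss  d=-]
2: W B4 -> L0 miss  d=D]
3: W B4 -> L0 hit  d=D]
4: W B4 -> L0 hit  d=D]
5: R B1 -> L1 miss  d=-]
6: R B2 -> L0 miss wb->B4  d=-]
7: W B2 -> L0 hit  d=D]
8: R B2 -> L0 hit  d=D]
9: R B0 -> L0 miss wb->B2  d=-]
10: R B3 -> L1 miss  d=-]
11: R B2 -> L0 miss  d=-]
12: R B5 -> L1 miss  d=-]
13: W B5 -> L1 hit  d=D]

WB = [4, 2]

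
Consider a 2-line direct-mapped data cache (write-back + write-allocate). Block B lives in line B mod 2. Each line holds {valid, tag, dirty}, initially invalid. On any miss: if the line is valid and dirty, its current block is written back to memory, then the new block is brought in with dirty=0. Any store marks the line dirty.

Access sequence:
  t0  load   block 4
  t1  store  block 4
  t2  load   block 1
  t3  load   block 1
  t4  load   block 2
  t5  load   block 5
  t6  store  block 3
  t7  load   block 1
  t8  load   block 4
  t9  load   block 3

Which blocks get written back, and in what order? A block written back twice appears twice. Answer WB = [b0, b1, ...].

WB = [4, 3]

0: R B4 -> L0 miss  d=-]
1: W B4 -> L0 hit  d=D]
2: R B1 -> L1 miss  d=-]
3: R B1 -> L1 hit  d=-]
4: R B2 -> L0 miss wb->B4  d=-]
5: R B5 -> L1 miss  d=-]
6: W B3 -> L1 miss  d=D]
7: R B1 -> L1 miss wb->B3  d=-]
8: R B4 -> L0 miss  d=-]
9: R B3 -> L1 miss  d=-]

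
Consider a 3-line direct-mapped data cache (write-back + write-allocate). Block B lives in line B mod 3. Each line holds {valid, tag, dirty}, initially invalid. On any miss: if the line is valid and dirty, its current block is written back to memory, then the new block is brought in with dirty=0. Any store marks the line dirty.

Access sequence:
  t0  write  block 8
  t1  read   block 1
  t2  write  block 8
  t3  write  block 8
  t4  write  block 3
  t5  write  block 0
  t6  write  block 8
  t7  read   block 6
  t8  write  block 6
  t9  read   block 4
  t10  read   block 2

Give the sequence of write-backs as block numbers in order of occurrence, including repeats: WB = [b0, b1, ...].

WB = [3, 0, 8]

0: W B8 → L2 miss [D]
1: R B1 → L1 miss [-]
2: W B8 → L2 hit [D]
3: W B8 → L2 hit [D]
4: W B3 → L0 miss [D]
5: W B0 → L0 miss wb→B3 [D]
6: W B8 → L2 hit [D]
7: R B6 → L0 miss wb→B0 [-]
8: W B6 → L0 hit [D]
9: R B4 → L1 miss [-]
10: R B2 → L2 miss wb→B8 [-]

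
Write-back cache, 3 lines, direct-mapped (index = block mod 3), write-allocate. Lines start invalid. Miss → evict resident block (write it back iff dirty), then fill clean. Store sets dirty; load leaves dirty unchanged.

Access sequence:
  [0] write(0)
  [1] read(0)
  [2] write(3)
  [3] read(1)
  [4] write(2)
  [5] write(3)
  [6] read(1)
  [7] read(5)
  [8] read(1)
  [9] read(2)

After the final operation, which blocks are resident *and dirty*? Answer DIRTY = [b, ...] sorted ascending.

DIRTY = [3]

0: W B0 → L0 miss [D]
1: R B0 → L0 hit [D]
2: W B3 → L0 miss wb→B0 [D]
3: R B1 → L1 miss [-]
4: W B2 → L2 miss [D]
5: W B3 → L0 hit [D]
6: R B1 → L1 hit [-]
7: R B5 → L2 miss wb→B2 [-]
8: R B1 → L1 hit [-]
9: R B2 → L2 miss [-]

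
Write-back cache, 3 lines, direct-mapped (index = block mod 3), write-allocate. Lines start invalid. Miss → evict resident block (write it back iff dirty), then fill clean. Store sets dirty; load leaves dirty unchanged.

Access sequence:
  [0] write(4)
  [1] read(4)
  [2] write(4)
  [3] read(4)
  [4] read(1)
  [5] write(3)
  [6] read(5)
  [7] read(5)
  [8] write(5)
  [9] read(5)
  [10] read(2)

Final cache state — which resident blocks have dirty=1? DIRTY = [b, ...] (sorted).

DIRTY = [3]

0: W B4 → L1 miss [D]
1: R B4 → L1 hit [D]
2: W B4 → L1 hit [D]
3: R B4 → L1 hit [D]
4: R B1 → L1 miss wb→B4 [-]
5: W B3 → L0 miss [D]
6: R B5 → L2 miss [-]
7: R B5 → L2 hit [-]
8: W B5 → L2 hit [D]
9: R B5 → L2 hit [D]
10: R B2 → L2 miss wb→B5 [-]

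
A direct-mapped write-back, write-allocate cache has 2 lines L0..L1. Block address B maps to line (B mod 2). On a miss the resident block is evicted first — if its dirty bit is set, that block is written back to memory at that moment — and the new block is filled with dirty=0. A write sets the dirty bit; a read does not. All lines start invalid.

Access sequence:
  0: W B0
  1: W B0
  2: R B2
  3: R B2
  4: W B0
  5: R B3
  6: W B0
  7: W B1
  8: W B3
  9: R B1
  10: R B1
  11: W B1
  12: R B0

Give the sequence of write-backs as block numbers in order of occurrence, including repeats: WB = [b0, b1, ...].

WB = [0, 1, 3]

  0 | W B0 → L0 miss [D]
  1 | W B0 → L0 hit [D]
  2 | R B2 → L0 miss wb→B0 [-]
  3 | R B2 → L0 hit [-]
  4 | W B0 → L0 miss [D]
  5 | R B3 → L1 miss [-]
  6 | W B0 → L0 hit [D]
  7 | W B1 → L1 miss [D]
  8 | W B3 → L1 miss wb→B1 [D]
  9 | R B1 → L1 miss wb→B3 [-]
  10 | R B1 → L1 hit [-]
  11 | W B1 → L1 hit [D]
  12 | R B0 → L0 hit [D]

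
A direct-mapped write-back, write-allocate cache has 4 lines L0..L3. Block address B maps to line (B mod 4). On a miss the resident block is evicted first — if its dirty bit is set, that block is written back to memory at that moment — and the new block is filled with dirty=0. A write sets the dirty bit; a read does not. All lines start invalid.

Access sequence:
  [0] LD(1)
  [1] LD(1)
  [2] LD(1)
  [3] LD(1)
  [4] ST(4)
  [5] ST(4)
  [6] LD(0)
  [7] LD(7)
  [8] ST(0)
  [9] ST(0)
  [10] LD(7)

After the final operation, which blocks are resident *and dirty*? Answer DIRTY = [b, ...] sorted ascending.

  0 | R B1 → L1 miss [-]
  1 | R B1 → L1 hit [-]
  2 | R B1 → L1 hit [-]
  3 | R B1 → L1 hit [-]
  4 | W B4 → L0 miss [D]
  5 | W B4 → L0 hit [D]
  6 | R B0 → L0 miss wb→B4 [-]
  7 | R B7 → L3 miss [-]
  8 | W B0 → L0 hit [D]
  9 | W B0 → L0 hit [D]
  10 | R B7 → L3 hit [-]

DIRTY = [0]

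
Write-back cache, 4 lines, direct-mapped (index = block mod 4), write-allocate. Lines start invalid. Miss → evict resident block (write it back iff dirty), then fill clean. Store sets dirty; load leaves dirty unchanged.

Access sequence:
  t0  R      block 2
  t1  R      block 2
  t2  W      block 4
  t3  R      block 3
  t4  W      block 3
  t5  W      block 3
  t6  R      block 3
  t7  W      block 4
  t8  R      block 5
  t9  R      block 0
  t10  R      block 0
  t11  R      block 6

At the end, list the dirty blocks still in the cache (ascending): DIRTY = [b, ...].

0: R B2 -> L2 miss  d=-]
1: R B2 -> L2 hit  d=-]
2: W B4 -> L0 miss  d=D]
3: R B3 -> L3 miss  d=-]
4: W B3 -> L3 hit  d=D]
5: W B3 -> L3 hit  d=D]
6: R B3 -> L3 hit  d=D]
7: W B4 -> L0 hit  d=D]
8: R B5 -> L1 miss  d=-]
9: R B0 -> L0 miss wb->B4  d=-]
10: R B0 -> L0 hit  d=-]
11: R B6 -> L2 miss  d=-]

DIRTY = [3]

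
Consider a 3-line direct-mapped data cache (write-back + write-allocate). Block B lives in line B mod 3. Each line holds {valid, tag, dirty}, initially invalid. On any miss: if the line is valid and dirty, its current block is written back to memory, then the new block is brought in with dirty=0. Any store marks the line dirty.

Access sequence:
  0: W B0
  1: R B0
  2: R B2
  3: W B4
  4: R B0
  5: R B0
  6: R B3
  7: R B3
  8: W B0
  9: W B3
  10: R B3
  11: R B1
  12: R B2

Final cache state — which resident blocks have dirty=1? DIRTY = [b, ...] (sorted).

0: W B0 → L0 miss [D]
1: R B0 → L0 hit [D]
2: R B2 → L2 miss [-]
3: W B4 → L1 miss [D]
4: R B0 → L0 hit [D]
5: R B0 → L0 hit [D]
6: R B3 → L0 miss wb→B0 [-]
7: R B3 → L0 hit [-]
8: W B0 → L0 miss [D]
9: W B3 → L0 miss wb→B0 [D]
10: R B3 → L0 hit [D]
11: R B1 → L1 miss wb→B4 [-]
12: R B2 → L2 hit [-]

DIRTY = [3]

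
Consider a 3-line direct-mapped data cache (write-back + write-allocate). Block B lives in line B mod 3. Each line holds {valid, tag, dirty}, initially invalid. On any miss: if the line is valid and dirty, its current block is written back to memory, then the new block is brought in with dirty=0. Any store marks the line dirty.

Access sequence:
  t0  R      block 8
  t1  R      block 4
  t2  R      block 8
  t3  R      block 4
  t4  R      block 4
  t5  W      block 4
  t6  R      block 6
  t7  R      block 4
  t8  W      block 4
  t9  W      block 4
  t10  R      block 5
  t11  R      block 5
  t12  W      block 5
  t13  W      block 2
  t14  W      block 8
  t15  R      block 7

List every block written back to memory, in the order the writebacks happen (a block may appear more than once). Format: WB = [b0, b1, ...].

  0 | R B8 → L2 miss [-]
  1 | R B4 → L1 miss [-]
  2 | R B8 → L2 hit [-]
  3 | R B4 → L1 hit [-]
  4 | R B4 → L1 hit [-]
  5 | W B4 → L1 hit [D]
  6 | R B6 → L0 miss [-]
  7 | R B4 → L1 hit [D]
  8 | W B4 → L1 hit [D]
  9 | W B4 → L1 hit [D]
  10 | R B5 → L2 miss [-]
  11 | R B5 → L2 hit [-]
  12 | W B5 → L2 hit [D]
  13 | W B2 → L2 miss wb→B5 [D]
  14 | W B8 → L2 miss wb→B2 [D]
  15 | R B7 → L1 miss wb→B4 [-]

WB = [5, 2, 4]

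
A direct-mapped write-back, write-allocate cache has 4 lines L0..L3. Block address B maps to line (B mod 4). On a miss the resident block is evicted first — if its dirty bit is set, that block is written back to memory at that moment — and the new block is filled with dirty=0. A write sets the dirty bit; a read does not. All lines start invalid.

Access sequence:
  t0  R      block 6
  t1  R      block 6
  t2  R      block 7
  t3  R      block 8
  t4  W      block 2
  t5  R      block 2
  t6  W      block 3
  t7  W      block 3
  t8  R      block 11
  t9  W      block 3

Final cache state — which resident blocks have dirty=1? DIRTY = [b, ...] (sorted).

DIRTY = [2, 3]

0: R B6 → L2 miss [-]
1: R B6 → L2 hit [-]
2: R B7 → L3 miss [-]
3: R B8 → L0 miss [-]
4: W B2 → L2 miss [D]
5: R B2 → L2 hit [D]
6: W B3 → L3 miss [D]
7: W B3 → L3 hit [D]
8: R B11 → L3 miss wb→B3 [-]
9: W B3 → L3 miss [D]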